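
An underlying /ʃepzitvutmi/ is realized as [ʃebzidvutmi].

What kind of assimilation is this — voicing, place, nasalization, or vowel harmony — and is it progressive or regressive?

voicing assimilation, regressive

/p/→[b] /t/→[d].
Each target copies a feature from the following segment, so the direction is regressive.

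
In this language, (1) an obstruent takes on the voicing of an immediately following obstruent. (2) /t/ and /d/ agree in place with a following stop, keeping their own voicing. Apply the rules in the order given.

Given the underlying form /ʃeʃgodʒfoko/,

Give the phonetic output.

[ʃeʒgotʃfoko]

Rule 1: /ʃ/ before /g/ (voiced) → [ʒ]
Rule 1: /dʒ/ before /f/ (voiceless) → [tʃ]
After rule 1: ʃeʒgotʃfoko
Rule 2: no segment meets the rule's conditions; no change.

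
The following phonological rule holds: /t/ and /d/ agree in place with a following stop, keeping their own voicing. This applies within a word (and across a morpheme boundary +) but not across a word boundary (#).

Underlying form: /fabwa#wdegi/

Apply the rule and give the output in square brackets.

[fabwa#wdegi]

no segment meets the rule's conditions; no change.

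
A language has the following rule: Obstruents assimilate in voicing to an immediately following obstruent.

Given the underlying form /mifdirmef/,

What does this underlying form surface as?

/f/ before /d/ (voiced) → [v]

[mivdirmef]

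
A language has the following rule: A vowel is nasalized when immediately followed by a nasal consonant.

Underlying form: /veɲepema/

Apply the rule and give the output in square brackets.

[vẽɲepẽma]

/e/ before nasal /ɲ/ → [ẽ]
/e/ before nasal /m/ → [ẽ]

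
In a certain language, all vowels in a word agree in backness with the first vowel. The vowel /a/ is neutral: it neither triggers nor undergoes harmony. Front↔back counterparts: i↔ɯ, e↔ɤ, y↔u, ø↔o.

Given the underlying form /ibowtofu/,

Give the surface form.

/o/ harmonizes with /i/ ([-back]) → [ø]
/o/ harmonizes with /i/ ([-back]) → [ø]
/u/ harmonizes with /i/ ([-back]) → [y]

[ibøwtøfy]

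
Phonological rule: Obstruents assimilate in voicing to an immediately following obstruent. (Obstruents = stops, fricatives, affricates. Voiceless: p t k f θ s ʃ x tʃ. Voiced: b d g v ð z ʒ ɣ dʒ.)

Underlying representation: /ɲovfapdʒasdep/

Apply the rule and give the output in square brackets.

[ɲoffabdʒazdep]

/v/ before /f/ (voiceless) → [f]
/p/ before /dʒ/ (voiced) → [b]
/s/ before /d/ (voiced) → [z]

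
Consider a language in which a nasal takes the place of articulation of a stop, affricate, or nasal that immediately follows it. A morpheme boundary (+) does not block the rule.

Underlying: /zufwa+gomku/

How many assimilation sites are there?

1

/m/ before /k/ (velar) → [ŋ]
1 segment changes.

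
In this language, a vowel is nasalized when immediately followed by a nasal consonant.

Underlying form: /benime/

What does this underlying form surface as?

[bẽnĩme]

/e/ before nasal /n/ → [ẽ]
/i/ before nasal /m/ → [ĩ]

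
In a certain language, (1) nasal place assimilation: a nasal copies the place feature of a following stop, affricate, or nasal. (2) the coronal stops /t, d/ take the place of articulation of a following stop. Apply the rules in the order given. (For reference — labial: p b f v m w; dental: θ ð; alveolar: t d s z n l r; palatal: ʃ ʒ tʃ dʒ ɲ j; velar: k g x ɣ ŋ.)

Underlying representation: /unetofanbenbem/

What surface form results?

Rule 1: /n/ before /b/ (labial) → [m]
Rule 1: /n/ before /b/ (labial) → [m]
After rule 1: unetofambembem
Rule 2: no segment meets the rule's conditions; no change.

[unetofambembem]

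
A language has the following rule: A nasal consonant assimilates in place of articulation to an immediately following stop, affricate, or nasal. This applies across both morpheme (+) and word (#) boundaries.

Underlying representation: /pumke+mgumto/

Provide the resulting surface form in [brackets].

[puŋke+ŋgunto]

/m/ before /k/ (velar) → [ŋ]
/m/ before /g/ (velar) → [ŋ]
/m/ before /t/ (alveolar) → [n]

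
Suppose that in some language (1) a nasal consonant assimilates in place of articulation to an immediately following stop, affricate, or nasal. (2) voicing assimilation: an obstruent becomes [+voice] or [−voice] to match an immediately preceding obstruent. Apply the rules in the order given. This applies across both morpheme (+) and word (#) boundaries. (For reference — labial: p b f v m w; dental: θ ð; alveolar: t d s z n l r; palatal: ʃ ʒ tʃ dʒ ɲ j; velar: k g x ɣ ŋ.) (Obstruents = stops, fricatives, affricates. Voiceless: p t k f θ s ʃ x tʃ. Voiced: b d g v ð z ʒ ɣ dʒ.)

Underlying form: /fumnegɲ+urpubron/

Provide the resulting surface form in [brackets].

[funnegɲ+urpubron]

Rule 1: /m/ before /n/ (alveolar) → [n]
After rule 1: funnegɲ+urpubron
Rule 2: no segment meets the rule's conditions; no change.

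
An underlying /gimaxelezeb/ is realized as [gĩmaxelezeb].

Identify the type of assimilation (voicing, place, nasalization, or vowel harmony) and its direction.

nasalization, regressive

/i/→[ĩ].
Each target copies a feature from the following segment, so the direction is regressive.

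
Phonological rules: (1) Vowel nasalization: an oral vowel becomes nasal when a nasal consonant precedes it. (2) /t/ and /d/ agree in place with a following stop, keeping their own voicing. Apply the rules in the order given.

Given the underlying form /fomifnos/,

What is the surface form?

Rule 1: /i/ after nasal /m/ → [ĩ]
Rule 1: /o/ after nasal /n/ → [õ]
After rule 1: fomĩfnõs
Rule 2: no segment meets the rule's conditions; no change.

[fomĩfnõs]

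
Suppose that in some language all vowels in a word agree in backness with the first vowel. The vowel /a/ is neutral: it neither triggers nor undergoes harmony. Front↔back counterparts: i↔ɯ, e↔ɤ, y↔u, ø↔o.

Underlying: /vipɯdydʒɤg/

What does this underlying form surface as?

[vipidydʒeg]

/ɯ/ harmonizes with /i/ ([-back]) → [i]
/ɤ/ harmonizes with /i/ ([-back]) → [e]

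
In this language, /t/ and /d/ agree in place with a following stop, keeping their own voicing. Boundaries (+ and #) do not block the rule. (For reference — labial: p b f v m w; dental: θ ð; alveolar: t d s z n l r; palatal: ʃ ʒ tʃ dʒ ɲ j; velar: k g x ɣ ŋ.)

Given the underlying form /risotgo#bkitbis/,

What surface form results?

[risokgo#bkipbis]

/t/ before /g/ (velar) → [k]
/t/ before /b/ (labial) → [p]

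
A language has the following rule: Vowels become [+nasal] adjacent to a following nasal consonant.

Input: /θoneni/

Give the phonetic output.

/o/ before nasal /n/ → [õ]
/e/ before nasal /n/ → [ẽ]

[θõnẽni]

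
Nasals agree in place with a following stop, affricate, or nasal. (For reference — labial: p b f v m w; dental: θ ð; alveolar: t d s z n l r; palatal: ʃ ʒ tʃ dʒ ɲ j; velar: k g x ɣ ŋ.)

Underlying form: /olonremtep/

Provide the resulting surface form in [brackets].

/m/ before /t/ (alveolar) → [n]

[olonrentep]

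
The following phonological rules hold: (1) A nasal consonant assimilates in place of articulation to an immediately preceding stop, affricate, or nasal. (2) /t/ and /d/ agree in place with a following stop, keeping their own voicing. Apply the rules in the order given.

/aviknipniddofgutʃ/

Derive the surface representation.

[avikŋipmiddofgutʃ]

Rule 1: /n/ after /k/ (velar) → [ŋ]
Rule 1: /n/ after /p/ (labial) → [m]
After rule 1: avikŋipmiddofgutʃ
Rule 2: no segment meets the rule's conditions; no change.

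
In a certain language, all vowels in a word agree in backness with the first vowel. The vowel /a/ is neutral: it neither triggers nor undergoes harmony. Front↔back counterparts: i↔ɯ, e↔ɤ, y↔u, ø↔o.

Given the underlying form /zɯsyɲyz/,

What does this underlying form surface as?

/y/ harmonizes with /ɯ/ ([+back]) → [u]
/y/ harmonizes with /ɯ/ ([+back]) → [u]

[zɯsuɲuz]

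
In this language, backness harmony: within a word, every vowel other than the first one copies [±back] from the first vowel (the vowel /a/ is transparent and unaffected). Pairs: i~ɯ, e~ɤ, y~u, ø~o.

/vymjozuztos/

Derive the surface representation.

[vymjøzyztøs]

/o/ harmonizes with /y/ ([-back]) → [ø]
/u/ harmonizes with /y/ ([-back]) → [y]
/o/ harmonizes with /y/ ([-back]) → [ø]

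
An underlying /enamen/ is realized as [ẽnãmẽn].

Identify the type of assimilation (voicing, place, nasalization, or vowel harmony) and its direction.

/e/→[ẽ] /a/→[ã] /e/→[ẽ].
Each target copies a feature from the following segment, so the direction is regressive.

nasalization, regressive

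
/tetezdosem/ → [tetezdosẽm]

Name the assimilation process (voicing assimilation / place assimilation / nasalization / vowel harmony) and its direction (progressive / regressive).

nasalization, regressive

/e/→[ẽ].
Each target copies a feature from the following segment, so the direction is regressive.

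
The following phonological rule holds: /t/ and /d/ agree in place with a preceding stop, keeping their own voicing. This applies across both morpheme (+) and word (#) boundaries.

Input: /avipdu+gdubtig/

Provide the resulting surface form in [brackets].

[avipbu+ggubpig]

/d/ after /p/ (labial) → [b]
/d/ after /g/ (velar) → [g]
/t/ after /b/ (labial) → [p]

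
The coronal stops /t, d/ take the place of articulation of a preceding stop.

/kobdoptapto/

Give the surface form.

[kobboppappo]

/d/ after /b/ (labial) → [b]
/t/ after /p/ (labial) → [p]
/t/ after /p/ (labial) → [p]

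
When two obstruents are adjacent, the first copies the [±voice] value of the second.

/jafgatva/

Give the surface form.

[javgadva]

/f/ before /g/ (voiced) → [v]
/t/ before /v/ (voiced) → [d]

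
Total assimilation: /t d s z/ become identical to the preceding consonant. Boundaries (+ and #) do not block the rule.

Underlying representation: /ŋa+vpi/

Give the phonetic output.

no segment meets the rule's conditions; no change.

[ŋa+vpi]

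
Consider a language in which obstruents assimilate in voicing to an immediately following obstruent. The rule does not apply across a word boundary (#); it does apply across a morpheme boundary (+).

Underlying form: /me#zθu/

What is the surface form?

[me#sθu]

/z/ before /θ/ (voiceless) → [s]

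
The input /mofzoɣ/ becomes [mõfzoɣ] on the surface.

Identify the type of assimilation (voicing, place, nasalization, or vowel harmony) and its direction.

/o/→[õ].
Each target copies a feature from the preceding segment, so the direction is progressive.

nasalization, progressive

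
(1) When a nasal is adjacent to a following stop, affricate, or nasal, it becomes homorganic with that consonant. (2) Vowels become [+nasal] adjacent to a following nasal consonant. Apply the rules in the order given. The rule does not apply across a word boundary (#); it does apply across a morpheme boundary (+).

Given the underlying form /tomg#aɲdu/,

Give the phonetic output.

Rule 1: /m/ before /g/ (velar) → [ŋ]
Rule 1: /ɲ/ before /d/ (alveolar) → [n]
After rule 1: toŋg#andu
Rule 2: /o/ before nasal /ŋ/ → [õ]
Rule 2: /a/ before nasal /n/ → [ã]

[tõŋg#ãndu]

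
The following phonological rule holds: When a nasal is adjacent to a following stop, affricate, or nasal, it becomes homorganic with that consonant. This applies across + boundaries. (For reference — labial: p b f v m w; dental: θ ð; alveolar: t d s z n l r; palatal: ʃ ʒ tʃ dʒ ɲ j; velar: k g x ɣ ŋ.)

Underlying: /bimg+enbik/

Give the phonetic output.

/m/ before /g/ (velar) → [ŋ]
/n/ before /b/ (labial) → [m]

[biŋg+embik]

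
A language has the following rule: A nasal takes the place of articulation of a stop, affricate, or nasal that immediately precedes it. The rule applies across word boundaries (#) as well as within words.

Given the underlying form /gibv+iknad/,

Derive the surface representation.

/n/ after /k/ (velar) → [ŋ]

[gibv+ikŋad]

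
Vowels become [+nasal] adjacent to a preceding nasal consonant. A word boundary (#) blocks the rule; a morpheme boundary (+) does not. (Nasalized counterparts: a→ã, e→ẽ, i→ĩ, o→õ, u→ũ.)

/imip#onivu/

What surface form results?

[imĩp#onĩvu]

/i/ after nasal /m/ → [ĩ]
/i/ after nasal /n/ → [ĩ]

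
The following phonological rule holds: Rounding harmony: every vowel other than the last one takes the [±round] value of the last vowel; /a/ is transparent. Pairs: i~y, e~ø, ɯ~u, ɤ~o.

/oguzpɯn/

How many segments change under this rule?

2

/o/ harmonizes with /ɯ/ ([-round]) → [ɤ]
/u/ harmonizes with /ɯ/ ([-round]) → [ɯ]
2 segments change.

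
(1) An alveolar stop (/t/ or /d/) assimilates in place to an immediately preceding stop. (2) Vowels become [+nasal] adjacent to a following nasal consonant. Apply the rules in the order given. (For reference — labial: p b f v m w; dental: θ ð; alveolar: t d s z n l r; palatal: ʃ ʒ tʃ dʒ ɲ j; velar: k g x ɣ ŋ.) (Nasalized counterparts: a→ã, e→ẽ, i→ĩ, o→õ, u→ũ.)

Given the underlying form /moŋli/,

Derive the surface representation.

[mõŋli]

Rule 1: no segment meets the rule's conditions; no change.
After rule 1: moŋli
Rule 2: /o/ before nasal /ŋ/ → [õ]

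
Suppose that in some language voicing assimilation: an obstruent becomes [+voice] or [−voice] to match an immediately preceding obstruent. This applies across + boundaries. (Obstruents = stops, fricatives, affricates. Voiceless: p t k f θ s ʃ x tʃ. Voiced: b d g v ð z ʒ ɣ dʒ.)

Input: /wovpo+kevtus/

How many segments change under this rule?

2

/p/ after /v/ (voiced) → [b]
/t/ after /v/ (voiced) → [d]
2 segments change.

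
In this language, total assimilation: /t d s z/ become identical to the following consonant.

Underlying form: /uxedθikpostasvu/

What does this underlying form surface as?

/d/ before /θ/ → [θ] (total assimilation)
/s/ before /t/ → [t] (total assimilation)
/s/ before /v/ → [v] (total assimilation)

[uxeθθikpottavvu]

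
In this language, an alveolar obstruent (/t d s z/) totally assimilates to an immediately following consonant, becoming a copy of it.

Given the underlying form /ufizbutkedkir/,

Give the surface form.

[ufibbukkekkir]

/z/ before /b/ → [b] (total assimilation)
/t/ before /k/ → [k] (total assimilation)
/d/ before /k/ → [k] (total assimilation)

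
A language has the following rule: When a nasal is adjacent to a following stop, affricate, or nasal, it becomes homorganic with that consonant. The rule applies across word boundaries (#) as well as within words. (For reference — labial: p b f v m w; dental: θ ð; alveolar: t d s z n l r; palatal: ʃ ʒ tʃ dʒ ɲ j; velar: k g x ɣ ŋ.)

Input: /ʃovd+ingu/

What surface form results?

/n/ before /g/ (velar) → [ŋ]

[ʃovd+iŋgu]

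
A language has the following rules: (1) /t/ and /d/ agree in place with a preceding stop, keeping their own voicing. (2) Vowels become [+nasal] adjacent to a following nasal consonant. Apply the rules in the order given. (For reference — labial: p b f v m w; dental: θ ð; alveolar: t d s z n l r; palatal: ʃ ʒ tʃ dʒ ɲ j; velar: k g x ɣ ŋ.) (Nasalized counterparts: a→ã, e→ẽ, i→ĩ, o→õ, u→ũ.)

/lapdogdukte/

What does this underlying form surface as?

Rule 1: /d/ after /p/ (labial) → [b]
Rule 1: /d/ after /g/ (velar) → [g]
Rule 1: /t/ after /k/ (velar) → [k]
After rule 1: lapboggukke
Rule 2: no segment meets the rule's conditions; no change.

[lapboggukke]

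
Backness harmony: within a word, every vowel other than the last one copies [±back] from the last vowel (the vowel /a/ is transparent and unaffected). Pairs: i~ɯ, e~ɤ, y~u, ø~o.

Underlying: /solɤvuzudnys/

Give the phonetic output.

/o/ harmonizes with /y/ ([-back]) → [ø]
/ɤ/ harmonizes with /y/ ([-back]) → [e]
/u/ harmonizes with /y/ ([-back]) → [y]
/u/ harmonizes with /y/ ([-back]) → [y]

[sølevyzydnys]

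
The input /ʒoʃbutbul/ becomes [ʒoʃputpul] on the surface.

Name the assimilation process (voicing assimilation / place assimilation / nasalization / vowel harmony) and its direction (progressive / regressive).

voicing assimilation, progressive

/b/→[p] /b/→[p].
Each target copies a feature from the preceding segment, so the direction is progressive.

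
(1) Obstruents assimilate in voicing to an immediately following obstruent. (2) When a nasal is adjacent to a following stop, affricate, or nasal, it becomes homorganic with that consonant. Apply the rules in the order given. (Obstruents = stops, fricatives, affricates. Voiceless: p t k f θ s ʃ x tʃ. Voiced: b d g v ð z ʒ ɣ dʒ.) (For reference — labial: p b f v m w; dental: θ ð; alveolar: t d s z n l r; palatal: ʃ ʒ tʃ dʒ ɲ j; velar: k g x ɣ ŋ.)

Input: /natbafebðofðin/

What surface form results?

[nadbafebðovðin]

Rule 1: /t/ before /b/ (voiced) → [d]
Rule 1: /f/ before /ð/ (voiced) → [v]
After rule 1: nadbafebðovðin
Rule 2: no segment meets the rule's conditions; no change.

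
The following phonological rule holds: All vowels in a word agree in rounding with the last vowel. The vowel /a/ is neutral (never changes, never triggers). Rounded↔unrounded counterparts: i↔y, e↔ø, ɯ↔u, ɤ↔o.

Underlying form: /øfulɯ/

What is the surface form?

[efɯlɯ]

/ø/ harmonizes with /ɯ/ ([-round]) → [e]
/u/ harmonizes with /ɯ/ ([-round]) → [ɯ]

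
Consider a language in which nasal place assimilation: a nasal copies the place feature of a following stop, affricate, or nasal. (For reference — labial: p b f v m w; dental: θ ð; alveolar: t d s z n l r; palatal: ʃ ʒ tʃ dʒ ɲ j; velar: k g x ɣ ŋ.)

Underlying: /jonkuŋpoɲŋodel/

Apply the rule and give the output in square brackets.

/n/ before /k/ (velar) → [ŋ]
/ŋ/ before /p/ (labial) → [m]
/ɲ/ before /ŋ/ (velar) → [ŋ]

[joŋkumpoŋŋodel]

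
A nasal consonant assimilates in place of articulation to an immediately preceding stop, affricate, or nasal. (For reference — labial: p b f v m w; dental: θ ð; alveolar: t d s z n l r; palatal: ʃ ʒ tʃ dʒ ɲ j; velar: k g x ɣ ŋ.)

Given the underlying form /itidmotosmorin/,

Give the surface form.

[itidnotosmorin]

/m/ after /d/ (alveolar) → [n]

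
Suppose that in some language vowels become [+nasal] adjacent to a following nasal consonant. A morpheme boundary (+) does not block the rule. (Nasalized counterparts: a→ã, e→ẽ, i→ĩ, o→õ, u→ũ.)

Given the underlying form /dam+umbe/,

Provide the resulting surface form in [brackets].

[dãm+ũmbe]

/a/ before nasal /m/ → [ã]
/u/ before nasal /m/ → [ũ]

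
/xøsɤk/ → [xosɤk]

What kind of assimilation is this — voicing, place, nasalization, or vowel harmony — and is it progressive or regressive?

vowel harmony, regressive

/ø/→[o].
Vowels agree with the last vowel, so the harmony is regressive.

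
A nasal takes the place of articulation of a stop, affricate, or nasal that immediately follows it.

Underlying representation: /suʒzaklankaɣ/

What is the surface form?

[suʒzaklaŋkaɣ]

/n/ before /k/ (velar) → [ŋ]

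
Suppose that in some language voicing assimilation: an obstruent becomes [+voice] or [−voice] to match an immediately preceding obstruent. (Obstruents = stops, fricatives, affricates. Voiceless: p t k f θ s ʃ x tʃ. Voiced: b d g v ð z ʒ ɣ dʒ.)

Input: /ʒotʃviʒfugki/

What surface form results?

[ʒotʃfiʒvuggi]

/v/ after /tʃ/ (voiceless) → [f]
/f/ after /ʒ/ (voiced) → [v]
/k/ after /g/ (voiced) → [g]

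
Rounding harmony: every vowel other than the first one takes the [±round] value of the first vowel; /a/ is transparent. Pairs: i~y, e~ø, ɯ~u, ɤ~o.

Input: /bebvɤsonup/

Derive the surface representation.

/o/ harmonizes with /e/ ([-round]) → [ɤ]
/u/ harmonizes with /e/ ([-round]) → [ɯ]

[bebvɤsɤnɯp]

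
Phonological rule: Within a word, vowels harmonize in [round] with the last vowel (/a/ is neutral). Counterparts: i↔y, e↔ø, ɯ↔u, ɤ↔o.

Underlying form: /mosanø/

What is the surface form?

[mosanø]

no segment meets the rule's conditions; no change.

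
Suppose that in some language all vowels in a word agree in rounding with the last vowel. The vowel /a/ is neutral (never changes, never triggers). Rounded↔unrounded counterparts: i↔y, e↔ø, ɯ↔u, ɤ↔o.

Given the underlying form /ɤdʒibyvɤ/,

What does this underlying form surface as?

/y/ harmonizes with /ɤ/ ([-round]) → [i]

[ɤdʒibivɤ]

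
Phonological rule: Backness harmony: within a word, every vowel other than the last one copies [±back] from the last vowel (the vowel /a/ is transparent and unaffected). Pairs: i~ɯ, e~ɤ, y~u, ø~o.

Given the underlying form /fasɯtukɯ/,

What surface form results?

no segment meets the rule's conditions; no change.

[fasɯtukɯ]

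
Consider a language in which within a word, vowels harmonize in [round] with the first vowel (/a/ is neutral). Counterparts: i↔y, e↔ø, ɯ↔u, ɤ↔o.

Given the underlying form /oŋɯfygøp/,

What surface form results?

/ɯ/ harmonizes with /o/ ([+round]) → [u]

[oŋufygøp]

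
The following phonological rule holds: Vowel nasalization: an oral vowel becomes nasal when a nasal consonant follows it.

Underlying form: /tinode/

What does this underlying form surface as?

/i/ before nasal /n/ → [ĩ]

[tĩnode]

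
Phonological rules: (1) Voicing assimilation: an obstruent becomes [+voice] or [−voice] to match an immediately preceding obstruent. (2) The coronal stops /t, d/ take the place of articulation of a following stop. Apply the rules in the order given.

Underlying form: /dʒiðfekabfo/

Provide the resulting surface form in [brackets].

[dʒiðvekabvo]

Rule 1: /f/ after /ð/ (voiced) → [v]
Rule 1: /f/ after /b/ (voiced) → [v]
After rule 1: dʒiðvekabvo
Rule 2: no segment meets the rule's conditions; no change.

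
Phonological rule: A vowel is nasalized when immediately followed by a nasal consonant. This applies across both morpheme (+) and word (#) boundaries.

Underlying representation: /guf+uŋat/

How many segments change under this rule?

1

/u/ before nasal /ŋ/ → [ũ]
1 segment changes.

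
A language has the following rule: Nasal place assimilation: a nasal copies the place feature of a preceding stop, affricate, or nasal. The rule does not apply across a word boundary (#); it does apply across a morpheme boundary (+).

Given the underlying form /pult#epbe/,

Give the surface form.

no segment meets the rule's conditions; no change.

[pult#epbe]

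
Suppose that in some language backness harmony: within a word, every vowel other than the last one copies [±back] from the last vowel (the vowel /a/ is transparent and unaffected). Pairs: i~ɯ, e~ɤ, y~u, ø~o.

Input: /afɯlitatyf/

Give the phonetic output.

[afilitatyf]

/ɯ/ harmonizes with /y/ ([-back]) → [i]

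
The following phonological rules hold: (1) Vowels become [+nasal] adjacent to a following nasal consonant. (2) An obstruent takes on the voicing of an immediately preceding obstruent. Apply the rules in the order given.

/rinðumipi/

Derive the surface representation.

Rule 1: /i/ before nasal /n/ → [ĩ]
Rule 1: /u/ before nasal /m/ → [ũ]
After rule 1: rĩnðũmipi
Rule 2: no segment meets the rule's conditions; no change.

[rĩnðũmipi]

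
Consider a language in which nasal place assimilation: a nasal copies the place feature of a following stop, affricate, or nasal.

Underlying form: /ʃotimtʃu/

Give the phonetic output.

/m/ before /tʃ/ (palatal) → [ɲ]

[ʃotiɲtʃu]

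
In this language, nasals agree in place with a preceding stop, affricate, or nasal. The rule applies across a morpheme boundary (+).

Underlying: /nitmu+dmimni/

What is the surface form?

[nitnu+dnimmi]

/m/ after /t/ (alveolar) → [n]
/m/ after /d/ (alveolar) → [n]
/n/ after /m/ (labial) → [m]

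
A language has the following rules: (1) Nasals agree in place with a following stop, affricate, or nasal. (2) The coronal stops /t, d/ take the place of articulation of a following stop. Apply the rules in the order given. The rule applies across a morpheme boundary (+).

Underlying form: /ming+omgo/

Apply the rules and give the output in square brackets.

Rule 1: /n/ before /g/ (velar) → [ŋ]
Rule 1: /m/ before /g/ (velar) → [ŋ]
After rule 1: miŋg+oŋgo
Rule 2: no segment meets the rule's conditions; no change.

[miŋg+oŋgo]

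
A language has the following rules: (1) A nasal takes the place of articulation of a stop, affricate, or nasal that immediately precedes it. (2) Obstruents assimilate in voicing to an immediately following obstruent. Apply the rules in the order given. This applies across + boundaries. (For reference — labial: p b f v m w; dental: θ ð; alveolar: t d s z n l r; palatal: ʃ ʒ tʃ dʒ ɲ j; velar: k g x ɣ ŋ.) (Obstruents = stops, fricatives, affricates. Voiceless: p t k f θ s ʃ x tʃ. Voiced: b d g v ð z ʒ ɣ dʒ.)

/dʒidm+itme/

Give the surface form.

Rule 1: /m/ after /d/ (alveolar) → [n]
Rule 1: /m/ after /t/ (alveolar) → [n]
After rule 1: dʒidn+itne
Rule 2: no segment meets the rule's conditions; no change.

[dʒidn+itne]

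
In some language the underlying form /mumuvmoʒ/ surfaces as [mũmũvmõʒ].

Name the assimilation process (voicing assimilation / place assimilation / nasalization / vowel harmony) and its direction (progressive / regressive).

/u/→[ũ] /u/→[ũ] /o/→[õ].
Each target copies a feature from the preceding segment, so the direction is progressive.

nasalization, progressive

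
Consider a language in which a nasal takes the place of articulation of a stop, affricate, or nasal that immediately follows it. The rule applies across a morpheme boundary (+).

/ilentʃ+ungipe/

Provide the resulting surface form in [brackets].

/n/ before /tʃ/ (palatal) → [ɲ]
/n/ before /g/ (velar) → [ŋ]

[ileɲtʃ+uŋgipe]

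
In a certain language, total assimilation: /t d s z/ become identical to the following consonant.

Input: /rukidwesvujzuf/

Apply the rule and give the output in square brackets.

/d/ before /w/ → [w] (total assimilation)
/s/ before /v/ → [v] (total assimilation)

[rukiwwevvujzuf]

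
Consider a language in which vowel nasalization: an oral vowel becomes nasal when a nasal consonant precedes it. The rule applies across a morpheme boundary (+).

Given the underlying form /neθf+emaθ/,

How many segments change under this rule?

2

/e/ after nasal /n/ → [ẽ]
/a/ after nasal /m/ → [ã]
2 segments change.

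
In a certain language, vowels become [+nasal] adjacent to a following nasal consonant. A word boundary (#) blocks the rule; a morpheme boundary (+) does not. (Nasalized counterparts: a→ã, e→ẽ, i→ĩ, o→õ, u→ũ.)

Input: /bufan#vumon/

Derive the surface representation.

/a/ before nasal /n/ → [ã]
/u/ before nasal /m/ → [ũ]
/o/ before nasal /n/ → [õ]

[bufãn#vũmõn]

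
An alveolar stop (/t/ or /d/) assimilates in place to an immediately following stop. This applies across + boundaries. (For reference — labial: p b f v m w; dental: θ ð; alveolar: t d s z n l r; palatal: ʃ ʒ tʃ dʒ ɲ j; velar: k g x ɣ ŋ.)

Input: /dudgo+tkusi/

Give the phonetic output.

[duggo+kkusi]

/d/ before /g/ (velar) → [g]
/t/ before /k/ (velar) → [k]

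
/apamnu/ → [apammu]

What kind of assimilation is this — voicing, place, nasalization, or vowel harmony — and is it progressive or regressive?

/n/→[m].
Each target copies a feature from the preceding segment, so the direction is progressive.

place assimilation, progressive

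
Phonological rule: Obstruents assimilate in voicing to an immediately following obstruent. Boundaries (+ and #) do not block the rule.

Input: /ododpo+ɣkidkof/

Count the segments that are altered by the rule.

/d/ before /p/ (voiceless) → [t]
/ɣ/ before /k/ (voiceless) → [x]
/d/ before /k/ (voiceless) → [t]
3 segments change.

3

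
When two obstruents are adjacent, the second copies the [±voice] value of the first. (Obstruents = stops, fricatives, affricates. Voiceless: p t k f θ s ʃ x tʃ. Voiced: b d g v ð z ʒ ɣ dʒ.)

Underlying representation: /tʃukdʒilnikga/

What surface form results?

/dʒ/ after /k/ (voiceless) → [tʃ]
/g/ after /k/ (voiceless) → [k]

[tʃuktʃilnikka]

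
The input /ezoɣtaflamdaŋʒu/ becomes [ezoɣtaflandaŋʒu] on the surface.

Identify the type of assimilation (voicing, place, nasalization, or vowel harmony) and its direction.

place assimilation, regressive

/m/→[n].
Each target copies a feature from the following segment, so the direction is regressive.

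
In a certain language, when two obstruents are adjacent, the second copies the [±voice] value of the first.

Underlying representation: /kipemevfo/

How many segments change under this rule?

/f/ after /v/ (voiced) → [v]
1 segment changes.

1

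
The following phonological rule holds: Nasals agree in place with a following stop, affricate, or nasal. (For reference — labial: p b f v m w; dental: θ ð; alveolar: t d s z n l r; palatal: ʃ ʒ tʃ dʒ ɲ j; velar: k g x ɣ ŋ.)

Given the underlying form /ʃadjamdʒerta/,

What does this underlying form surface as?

[ʃadjaɲdʒerta]

/m/ before /dʒ/ (palatal) → [ɲ]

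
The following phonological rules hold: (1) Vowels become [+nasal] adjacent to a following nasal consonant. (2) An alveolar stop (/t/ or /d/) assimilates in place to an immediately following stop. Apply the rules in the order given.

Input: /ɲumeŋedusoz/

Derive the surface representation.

[ɲũmẽŋedusoz]

Rule 1: /u/ before nasal /m/ → [ũ]
Rule 1: /e/ before nasal /ŋ/ → [ẽ]
After rule 1: ɲũmẽŋedusoz
Rule 2: no segment meets the rule's conditions; no change.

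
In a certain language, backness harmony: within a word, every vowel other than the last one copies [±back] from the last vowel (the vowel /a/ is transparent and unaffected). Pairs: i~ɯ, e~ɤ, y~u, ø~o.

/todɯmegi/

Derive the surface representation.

[tødimegi]

/o/ harmonizes with /i/ ([-back]) → [ø]
/ɯ/ harmonizes with /i/ ([-back]) → [i]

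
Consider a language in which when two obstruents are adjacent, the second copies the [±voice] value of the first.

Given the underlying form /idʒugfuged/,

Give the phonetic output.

/f/ after /g/ (voiced) → [v]

[idʒugvuged]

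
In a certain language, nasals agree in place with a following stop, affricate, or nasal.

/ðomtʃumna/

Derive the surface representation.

[ðoɲtʃunna]

/m/ before /tʃ/ (palatal) → [ɲ]
/m/ before /n/ (alveolar) → [n]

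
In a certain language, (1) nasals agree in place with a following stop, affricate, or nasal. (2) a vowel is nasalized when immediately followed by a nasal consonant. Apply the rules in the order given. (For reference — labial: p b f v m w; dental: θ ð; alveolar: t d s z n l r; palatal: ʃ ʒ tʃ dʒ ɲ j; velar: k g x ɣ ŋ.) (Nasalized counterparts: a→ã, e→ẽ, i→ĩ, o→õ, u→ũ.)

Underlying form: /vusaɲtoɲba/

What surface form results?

Rule 1: /ɲ/ before /t/ (alveolar) → [n]
Rule 1: /ɲ/ before /b/ (labial) → [m]
After rule 1: vusantomba
Rule 2: /a/ before nasal /n/ → [ã]
Rule 2: /o/ before nasal /m/ → [õ]

[vusãntõmba]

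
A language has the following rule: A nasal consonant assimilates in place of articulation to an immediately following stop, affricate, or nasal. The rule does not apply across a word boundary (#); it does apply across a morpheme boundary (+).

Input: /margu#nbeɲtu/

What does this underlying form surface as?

/n/ before /b/ (labial) → [m]
/ɲ/ before /t/ (alveolar) → [n]

[margu#mbentu]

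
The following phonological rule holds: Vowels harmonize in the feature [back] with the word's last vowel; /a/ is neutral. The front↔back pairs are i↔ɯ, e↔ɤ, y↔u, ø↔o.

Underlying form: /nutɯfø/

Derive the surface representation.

/u/ harmonizes with /ø/ ([-back]) → [y]
/ɯ/ harmonizes with /ø/ ([-back]) → [i]

[nytifø]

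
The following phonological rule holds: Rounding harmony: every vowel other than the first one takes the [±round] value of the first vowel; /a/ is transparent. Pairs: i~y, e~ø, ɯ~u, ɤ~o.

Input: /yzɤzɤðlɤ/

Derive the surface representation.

[yzozoðlo]

/ɤ/ harmonizes with /y/ ([+round]) → [o]
/ɤ/ harmonizes with /y/ ([+round]) → [o]
/ɤ/ harmonizes with /y/ ([+round]) → [o]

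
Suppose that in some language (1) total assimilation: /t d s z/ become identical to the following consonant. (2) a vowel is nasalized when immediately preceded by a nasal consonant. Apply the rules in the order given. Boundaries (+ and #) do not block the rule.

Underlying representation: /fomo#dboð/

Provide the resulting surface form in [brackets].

Rule 1: /d/ before /b/ → [b] (total assimilation)
After rule 1: fomo#bboð
Rule 2: /o/ after nasal /m/ → [õ]

[fomõ#bboð]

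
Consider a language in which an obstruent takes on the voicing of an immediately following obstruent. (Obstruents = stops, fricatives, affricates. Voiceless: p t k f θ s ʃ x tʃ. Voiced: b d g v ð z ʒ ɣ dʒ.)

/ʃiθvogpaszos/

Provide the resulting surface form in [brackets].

/θ/ before /v/ (voiced) → [ð]
/g/ before /p/ (voiceless) → [k]
/s/ before /z/ (voiced) → [z]

[ʃiðvokpazzos]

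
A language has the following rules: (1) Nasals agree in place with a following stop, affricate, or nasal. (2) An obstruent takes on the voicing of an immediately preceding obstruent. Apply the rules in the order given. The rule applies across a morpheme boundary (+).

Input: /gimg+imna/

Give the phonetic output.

Rule 1: /m/ before /g/ (velar) → [ŋ]
Rule 1: /m/ before /n/ (alveolar) → [n]
After rule 1: giŋg+inna
Rule 2: no segment meets the rule's conditions; no change.

[giŋg+inna]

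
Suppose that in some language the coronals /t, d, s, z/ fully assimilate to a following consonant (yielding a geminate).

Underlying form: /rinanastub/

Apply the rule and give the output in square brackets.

/s/ before /t/ → [t] (total assimilation)

[rinanattub]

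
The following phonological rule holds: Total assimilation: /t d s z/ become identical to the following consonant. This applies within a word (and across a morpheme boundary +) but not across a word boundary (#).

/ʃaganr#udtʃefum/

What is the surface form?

[ʃaganr#utʃtʃefum]

/d/ before /tʃ/ → [tʃ] (total assimilation)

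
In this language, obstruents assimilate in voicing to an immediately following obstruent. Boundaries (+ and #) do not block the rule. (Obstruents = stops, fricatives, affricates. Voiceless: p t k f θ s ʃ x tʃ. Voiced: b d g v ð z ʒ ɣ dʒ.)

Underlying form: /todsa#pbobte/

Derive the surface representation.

/d/ before /s/ (voiceless) → [t]
/p/ before /b/ (voiced) → [b]
/b/ before /t/ (voiceless) → [p]

[totsa#bbopte]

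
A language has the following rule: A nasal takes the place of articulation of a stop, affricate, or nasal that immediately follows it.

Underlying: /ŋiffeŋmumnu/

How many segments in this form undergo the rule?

/ŋ/ before /m/ (labial) → [m]
/m/ before /n/ (alveolar) → [n]
2 segments change.

2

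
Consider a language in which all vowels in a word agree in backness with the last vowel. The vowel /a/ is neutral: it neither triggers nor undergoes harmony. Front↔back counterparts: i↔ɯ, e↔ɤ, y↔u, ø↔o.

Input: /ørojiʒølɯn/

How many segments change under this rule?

3

/ø/ harmonizes with /ɯ/ ([+back]) → [o]
/i/ harmonizes with /ɯ/ ([+back]) → [ɯ]
/ø/ harmonizes with /ɯ/ ([+back]) → [o]
3 segments change.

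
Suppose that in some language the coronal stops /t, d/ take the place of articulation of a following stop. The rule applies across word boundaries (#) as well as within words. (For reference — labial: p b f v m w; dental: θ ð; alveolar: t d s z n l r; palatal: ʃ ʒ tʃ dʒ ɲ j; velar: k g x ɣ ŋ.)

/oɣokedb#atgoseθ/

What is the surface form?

[oɣokebb#akgoseθ]

/d/ before /b/ (labial) → [b]
/t/ before /g/ (velar) → [k]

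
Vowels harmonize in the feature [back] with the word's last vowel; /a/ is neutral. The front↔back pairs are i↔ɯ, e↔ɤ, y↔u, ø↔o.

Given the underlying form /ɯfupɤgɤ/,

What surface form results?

[ɯfupɤgɤ]

no segment meets the rule's conditions; no change.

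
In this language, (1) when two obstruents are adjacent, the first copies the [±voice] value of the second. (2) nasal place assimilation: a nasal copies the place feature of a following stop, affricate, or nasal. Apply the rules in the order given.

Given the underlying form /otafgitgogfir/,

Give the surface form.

[otavgidgokfir]

Rule 1: /f/ before /g/ (voiced) → [v]
Rule 1: /t/ before /g/ (voiced) → [d]
Rule 1: /g/ before /f/ (voiceless) → [k]
After rule 1: otavgidgokfir
Rule 2: no segment meets the rule's conditions; no change.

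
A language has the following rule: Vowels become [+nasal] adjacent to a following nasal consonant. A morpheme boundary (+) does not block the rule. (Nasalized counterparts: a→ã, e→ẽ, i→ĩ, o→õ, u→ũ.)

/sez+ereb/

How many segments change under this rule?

0

No segment meets the rule's conditions.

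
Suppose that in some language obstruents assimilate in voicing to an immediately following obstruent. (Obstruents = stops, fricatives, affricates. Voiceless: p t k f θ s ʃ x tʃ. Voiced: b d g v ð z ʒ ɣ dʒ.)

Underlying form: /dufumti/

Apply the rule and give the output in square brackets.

[dufumti]

no segment meets the rule's conditions; no change.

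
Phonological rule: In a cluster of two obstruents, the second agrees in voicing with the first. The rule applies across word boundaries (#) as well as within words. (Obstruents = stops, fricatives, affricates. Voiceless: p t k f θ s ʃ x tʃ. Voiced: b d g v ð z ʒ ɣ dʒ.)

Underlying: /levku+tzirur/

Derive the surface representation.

/k/ after /v/ (voiced) → [g]
/z/ after /t/ (voiceless) → [s]

[levgu+tsirur]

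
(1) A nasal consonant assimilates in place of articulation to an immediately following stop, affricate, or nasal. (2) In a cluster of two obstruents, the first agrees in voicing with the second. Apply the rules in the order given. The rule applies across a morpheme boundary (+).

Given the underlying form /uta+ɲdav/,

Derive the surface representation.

[uta+ndav]

Rule 1: /ɲ/ before /d/ (alveolar) → [n]
After rule 1: uta+ndav
Rule 2: no segment meets the rule's conditions; no change.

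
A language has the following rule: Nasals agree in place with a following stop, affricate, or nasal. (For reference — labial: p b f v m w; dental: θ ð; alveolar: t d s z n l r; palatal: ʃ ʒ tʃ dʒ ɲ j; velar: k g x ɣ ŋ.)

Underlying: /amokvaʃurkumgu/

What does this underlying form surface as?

[amokvaʃurkuŋgu]

/m/ before /g/ (velar) → [ŋ]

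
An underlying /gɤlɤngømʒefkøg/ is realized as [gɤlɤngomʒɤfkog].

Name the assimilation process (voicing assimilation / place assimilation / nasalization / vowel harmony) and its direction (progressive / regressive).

vowel harmony, progressive

/ø/→[o] /e/→[ɤ] /ø/→[o].
Vowels agree with the first vowel, so the harmony is progressive.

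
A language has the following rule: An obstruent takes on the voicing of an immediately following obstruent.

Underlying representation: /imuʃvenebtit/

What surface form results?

[imuʒveneptit]

/ʃ/ before /v/ (voiced) → [ʒ]
/b/ before /t/ (voiceless) → [p]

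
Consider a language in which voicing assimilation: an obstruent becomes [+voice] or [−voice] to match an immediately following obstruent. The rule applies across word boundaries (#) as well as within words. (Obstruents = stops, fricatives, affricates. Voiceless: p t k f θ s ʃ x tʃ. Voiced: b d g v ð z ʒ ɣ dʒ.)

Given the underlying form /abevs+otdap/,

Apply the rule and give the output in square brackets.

/v/ before /s/ (voiceless) → [f]
/t/ before /d/ (voiced) → [d]

[abefs+oddap]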